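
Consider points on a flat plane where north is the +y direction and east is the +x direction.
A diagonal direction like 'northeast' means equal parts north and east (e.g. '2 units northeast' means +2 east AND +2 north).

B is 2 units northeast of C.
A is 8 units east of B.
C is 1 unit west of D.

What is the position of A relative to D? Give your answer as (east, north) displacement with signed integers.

Answer: A is at (east=9, north=2) relative to D.

Derivation:
Place D at the origin (east=0, north=0).
  C is 1 unit west of D: delta (east=-1, north=+0); C at (east=-1, north=0).
  B is 2 units northeast of C: delta (east=+2, north=+2); B at (east=1, north=2).
  A is 8 units east of B: delta (east=+8, north=+0); A at (east=9, north=2).
Therefore A relative to D: (east=9, north=2).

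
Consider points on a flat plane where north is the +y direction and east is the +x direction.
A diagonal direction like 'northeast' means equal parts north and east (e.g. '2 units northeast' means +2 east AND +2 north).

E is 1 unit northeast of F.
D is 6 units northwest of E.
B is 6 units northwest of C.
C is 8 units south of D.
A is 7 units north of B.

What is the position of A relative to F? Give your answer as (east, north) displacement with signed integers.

Place F at the origin (east=0, north=0).
  E is 1 unit northeast of F: delta (east=+1, north=+1); E at (east=1, north=1).
  D is 6 units northwest of E: delta (east=-6, north=+6); D at (east=-5, north=7).
  C is 8 units south of D: delta (east=+0, north=-8); C at (east=-5, north=-1).
  B is 6 units northwest of C: delta (east=-6, north=+6); B at (east=-11, north=5).
  A is 7 units north of B: delta (east=+0, north=+7); A at (east=-11, north=12).
Therefore A relative to F: (east=-11, north=12).

Answer: A is at (east=-11, north=12) relative to F.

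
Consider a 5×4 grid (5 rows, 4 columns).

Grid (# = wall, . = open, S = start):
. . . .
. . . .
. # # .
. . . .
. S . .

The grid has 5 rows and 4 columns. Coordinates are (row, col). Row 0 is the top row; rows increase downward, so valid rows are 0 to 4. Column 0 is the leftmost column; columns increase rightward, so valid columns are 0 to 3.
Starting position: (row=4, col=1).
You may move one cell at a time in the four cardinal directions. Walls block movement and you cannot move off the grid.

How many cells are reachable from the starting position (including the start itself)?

BFS flood-fill from (row=4, col=1):
  Distance 0: (row=4, col=1)
  Distance 1: (row=3, col=1), (row=4, col=0), (row=4, col=2)
  Distance 2: (row=3, col=0), (row=3, col=2), (row=4, col=3)
  Distance 3: (row=2, col=0), (row=3, col=3)
  Distance 4: (row=1, col=0), (row=2, col=3)
  Distance 5: (row=0, col=0), (row=1, col=1), (row=1, col=3)
  Distance 6: (row=0, col=1), (row=0, col=3), (row=1, col=2)
  Distance 7: (row=0, col=2)
Total reachable: 18 (grid has 18 open cells total)

Answer: Reachable cells: 18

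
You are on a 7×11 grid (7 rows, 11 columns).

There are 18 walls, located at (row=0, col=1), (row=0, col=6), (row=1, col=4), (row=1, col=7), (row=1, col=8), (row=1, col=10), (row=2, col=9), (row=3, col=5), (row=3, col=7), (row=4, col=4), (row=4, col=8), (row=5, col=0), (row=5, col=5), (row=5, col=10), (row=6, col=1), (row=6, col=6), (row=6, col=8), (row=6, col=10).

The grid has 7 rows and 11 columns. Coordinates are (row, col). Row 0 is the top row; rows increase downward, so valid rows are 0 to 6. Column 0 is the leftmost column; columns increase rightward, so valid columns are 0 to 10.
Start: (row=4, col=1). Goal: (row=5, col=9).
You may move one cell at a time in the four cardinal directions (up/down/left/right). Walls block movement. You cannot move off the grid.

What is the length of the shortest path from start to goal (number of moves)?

BFS from (row=4, col=1) until reaching (row=5, col=9):
  Distance 0: (row=4, col=1)
  Distance 1: (row=3, col=1), (row=4, col=0), (row=4, col=2), (row=5, col=1)
  Distance 2: (row=2, col=1), (row=3, col=0), (row=3, col=2), (row=4, col=3), (row=5, col=2)
  Distance 3: (row=1, col=1), (row=2, col=0), (row=2, col=2), (row=3, col=3), (row=5, col=3), (row=6, col=2)
  Distance 4: (row=1, col=0), (row=1, col=2), (row=2, col=3), (row=3, col=4), (row=5, col=4), (row=6, col=3)
  Distance 5: (row=0, col=0), (row=0, col=2), (row=1, col=3), (row=2, col=4), (row=6, col=4)
  Distance 6: (row=0, col=3), (row=2, col=5), (row=6, col=5)
  Distance 7: (row=0, col=4), (row=1, col=5), (row=2, col=6)
  Distance 8: (row=0, col=5), (row=1, col=6), (row=2, col=7), (row=3, col=6)
  Distance 9: (row=2, col=8), (row=4, col=6)
  Distance 10: (row=3, col=8), (row=4, col=5), (row=4, col=7), (row=5, col=6)
  Distance 11: (row=3, col=9), (row=5, col=7)
  Distance 12: (row=3, col=10), (row=4, col=9), (row=5, col=8), (row=6, col=7)
  Distance 13: (row=2, col=10), (row=4, col=10), (row=5, col=9)  <- goal reached here
One shortest path (13 moves): (row=4, col=1) -> (row=4, col=2) -> (row=4, col=3) -> (row=3, col=3) -> (row=3, col=4) -> (row=2, col=4) -> (row=2, col=5) -> (row=2, col=6) -> (row=2, col=7) -> (row=2, col=8) -> (row=3, col=8) -> (row=3, col=9) -> (row=4, col=9) -> (row=5, col=9)

Answer: Shortest path length: 13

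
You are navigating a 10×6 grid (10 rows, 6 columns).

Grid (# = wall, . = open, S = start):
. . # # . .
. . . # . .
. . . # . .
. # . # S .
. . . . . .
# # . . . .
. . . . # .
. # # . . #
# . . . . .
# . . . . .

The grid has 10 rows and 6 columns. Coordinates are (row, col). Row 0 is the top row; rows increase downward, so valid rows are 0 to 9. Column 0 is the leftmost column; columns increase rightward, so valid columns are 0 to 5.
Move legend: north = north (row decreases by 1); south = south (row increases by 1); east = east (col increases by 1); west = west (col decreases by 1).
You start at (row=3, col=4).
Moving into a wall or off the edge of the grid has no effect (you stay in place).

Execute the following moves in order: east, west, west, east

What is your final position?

Start: (row=3, col=4)
  east (east): (row=3, col=4) -> (row=3, col=5)
  west (west): (row=3, col=5) -> (row=3, col=4)
  west (west): blocked, stay at (row=3, col=4)
  east (east): (row=3, col=4) -> (row=3, col=5)
Final: (row=3, col=5)

Answer: Final position: (row=3, col=5)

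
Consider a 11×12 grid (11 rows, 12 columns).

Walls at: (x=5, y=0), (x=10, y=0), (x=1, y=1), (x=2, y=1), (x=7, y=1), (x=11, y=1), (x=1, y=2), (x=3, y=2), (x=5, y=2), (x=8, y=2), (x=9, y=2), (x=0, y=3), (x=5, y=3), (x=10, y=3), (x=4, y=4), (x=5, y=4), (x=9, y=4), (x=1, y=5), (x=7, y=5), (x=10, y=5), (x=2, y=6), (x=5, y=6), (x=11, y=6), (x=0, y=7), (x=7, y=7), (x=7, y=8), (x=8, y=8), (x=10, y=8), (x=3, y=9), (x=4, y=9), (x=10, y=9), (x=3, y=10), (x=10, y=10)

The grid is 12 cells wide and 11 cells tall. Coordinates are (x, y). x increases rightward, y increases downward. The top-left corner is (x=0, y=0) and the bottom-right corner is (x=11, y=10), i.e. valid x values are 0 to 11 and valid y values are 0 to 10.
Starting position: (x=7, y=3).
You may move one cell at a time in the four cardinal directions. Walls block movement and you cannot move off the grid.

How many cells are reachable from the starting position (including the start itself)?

Answer: Reachable cells: 98

Derivation:
BFS flood-fill from (x=7, y=3):
  Distance 0: (x=7, y=3)
  Distance 1: (x=7, y=2), (x=6, y=3), (x=8, y=3), (x=7, y=4)
  Distance 2: (x=6, y=2), (x=9, y=3), (x=6, y=4), (x=8, y=4)
  Distance 3: (x=6, y=1), (x=6, y=5), (x=8, y=5)
  Distance 4: (x=6, y=0), (x=5, y=1), (x=5, y=5), (x=9, y=5), (x=6, y=6), (x=8, y=6)
  Distance 5: (x=7, y=0), (x=4, y=1), (x=4, y=5), (x=7, y=6), (x=9, y=6), (x=6, y=7), (x=8, y=7)
  Distance 6: (x=4, y=0), (x=8, y=0), (x=3, y=1), (x=4, y=2), (x=3, y=5), (x=4, y=6), (x=10, y=6), (x=5, y=7), (x=9, y=7), (x=6, y=8)
  Distance 7: (x=3, y=0), (x=9, y=0), (x=8, y=1), (x=4, y=3), (x=3, y=4), (x=2, y=5), (x=3, y=6), (x=4, y=7), (x=10, y=7), (x=5, y=8), (x=9, y=8), (x=6, y=9)
  Distance 8: (x=2, y=0), (x=9, y=1), (x=3, y=3), (x=2, y=4), (x=3, y=7), (x=11, y=7), (x=4, y=8), (x=5, y=9), (x=7, y=9), (x=9, y=9), (x=6, y=10)
  Distance 9: (x=1, y=0), (x=10, y=1), (x=2, y=3), (x=1, y=4), (x=2, y=7), (x=3, y=8), (x=11, y=8), (x=8, y=9), (x=5, y=10), (x=7, y=10), (x=9, y=10)
  Distance 10: (x=0, y=0), (x=2, y=2), (x=10, y=2), (x=1, y=3), (x=0, y=4), (x=1, y=7), (x=2, y=8), (x=11, y=9), (x=4, y=10), (x=8, y=10)
  Distance 11: (x=0, y=1), (x=11, y=2), (x=0, y=5), (x=1, y=6), (x=1, y=8), (x=2, y=9), (x=11, y=10)
  Distance 12: (x=0, y=2), (x=11, y=3), (x=0, y=6), (x=0, y=8), (x=1, y=9), (x=2, y=10)
  Distance 13: (x=11, y=4), (x=0, y=9), (x=1, y=10)
  Distance 14: (x=10, y=4), (x=11, y=5), (x=0, y=10)
Total reachable: 98 (grid has 99 open cells total)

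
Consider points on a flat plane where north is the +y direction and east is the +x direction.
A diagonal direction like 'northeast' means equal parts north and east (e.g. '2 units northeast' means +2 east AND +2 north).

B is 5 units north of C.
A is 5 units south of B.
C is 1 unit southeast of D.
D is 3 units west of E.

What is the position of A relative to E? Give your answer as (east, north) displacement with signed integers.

Answer: A is at (east=-2, north=-1) relative to E.

Derivation:
Place E at the origin (east=0, north=0).
  D is 3 units west of E: delta (east=-3, north=+0); D at (east=-3, north=0).
  C is 1 unit southeast of D: delta (east=+1, north=-1); C at (east=-2, north=-1).
  B is 5 units north of C: delta (east=+0, north=+5); B at (east=-2, north=4).
  A is 5 units south of B: delta (east=+0, north=-5); A at (east=-2, north=-1).
Therefore A relative to E: (east=-2, north=-1).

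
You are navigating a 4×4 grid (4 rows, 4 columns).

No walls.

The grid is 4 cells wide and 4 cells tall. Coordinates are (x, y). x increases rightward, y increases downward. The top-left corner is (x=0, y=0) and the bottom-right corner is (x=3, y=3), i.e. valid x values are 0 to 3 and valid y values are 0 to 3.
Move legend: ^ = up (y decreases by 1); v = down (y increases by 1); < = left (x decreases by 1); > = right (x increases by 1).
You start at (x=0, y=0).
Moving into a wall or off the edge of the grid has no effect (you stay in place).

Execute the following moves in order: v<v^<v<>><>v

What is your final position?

Start: (x=0, y=0)
  v (down): (x=0, y=0) -> (x=0, y=1)
  < (left): blocked, stay at (x=0, y=1)
  v (down): (x=0, y=1) -> (x=0, y=2)
  ^ (up): (x=0, y=2) -> (x=0, y=1)
  < (left): blocked, stay at (x=0, y=1)
  v (down): (x=0, y=1) -> (x=0, y=2)
  < (left): blocked, stay at (x=0, y=2)
  > (right): (x=0, y=2) -> (x=1, y=2)
  > (right): (x=1, y=2) -> (x=2, y=2)
  < (left): (x=2, y=2) -> (x=1, y=2)
  > (right): (x=1, y=2) -> (x=2, y=2)
  v (down): (x=2, y=2) -> (x=2, y=3)
Final: (x=2, y=3)

Answer: Final position: (x=2, y=3)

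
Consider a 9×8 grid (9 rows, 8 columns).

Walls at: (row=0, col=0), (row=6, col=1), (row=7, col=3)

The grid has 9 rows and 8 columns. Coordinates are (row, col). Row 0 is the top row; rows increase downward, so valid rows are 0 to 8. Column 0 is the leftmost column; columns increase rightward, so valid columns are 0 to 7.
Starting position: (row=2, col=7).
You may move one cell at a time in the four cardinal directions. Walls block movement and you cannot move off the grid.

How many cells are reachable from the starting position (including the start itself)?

BFS flood-fill from (row=2, col=7):
  Distance 0: (row=2, col=7)
  Distance 1: (row=1, col=7), (row=2, col=6), (row=3, col=7)
  Distance 2: (row=0, col=7), (row=1, col=6), (row=2, col=5), (row=3, col=6), (row=4, col=7)
  Distance 3: (row=0, col=6), (row=1, col=5), (row=2, col=4), (row=3, col=5), (row=4, col=6), (row=5, col=7)
  Distance 4: (row=0, col=5), (row=1, col=4), (row=2, col=3), (row=3, col=4), (row=4, col=5), (row=5, col=6), (row=6, col=7)
  Distance 5: (row=0, col=4), (row=1, col=3), (row=2, col=2), (row=3, col=3), (row=4, col=4), (row=5, col=5), (row=6, col=6), (row=7, col=7)
  Distance 6: (row=0, col=3), (row=1, col=2), (row=2, col=1), (row=3, col=2), (row=4, col=3), (row=5, col=4), (row=6, col=5), (row=7, col=6), (row=8, col=7)
  Distance 7: (row=0, col=2), (row=1, col=1), (row=2, col=0), (row=3, col=1), (row=4, col=2), (row=5, col=3), (row=6, col=4), (row=7, col=5), (row=8, col=6)
  Distance 8: (row=0, col=1), (row=1, col=0), (row=3, col=0), (row=4, col=1), (row=5, col=2), (row=6, col=3), (row=7, col=4), (row=8, col=5)
  Distance 9: (row=4, col=0), (row=5, col=1), (row=6, col=2), (row=8, col=4)
  Distance 10: (row=5, col=0), (row=7, col=2), (row=8, col=3)
  Distance 11: (row=6, col=0), (row=7, col=1), (row=8, col=2)
  Distance 12: (row=7, col=0), (row=8, col=1)
  Distance 13: (row=8, col=0)
Total reachable: 69 (grid has 69 open cells total)

Answer: Reachable cells: 69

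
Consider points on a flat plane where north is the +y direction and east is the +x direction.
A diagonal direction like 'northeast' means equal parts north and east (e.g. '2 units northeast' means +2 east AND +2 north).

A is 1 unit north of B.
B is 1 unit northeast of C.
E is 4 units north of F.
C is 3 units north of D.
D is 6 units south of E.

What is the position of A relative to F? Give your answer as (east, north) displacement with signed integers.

Place F at the origin (east=0, north=0).
  E is 4 units north of F: delta (east=+0, north=+4); E at (east=0, north=4).
  D is 6 units south of E: delta (east=+0, north=-6); D at (east=0, north=-2).
  C is 3 units north of D: delta (east=+0, north=+3); C at (east=0, north=1).
  B is 1 unit northeast of C: delta (east=+1, north=+1); B at (east=1, north=2).
  A is 1 unit north of B: delta (east=+0, north=+1); A at (east=1, north=3).
Therefore A relative to F: (east=1, north=3).

Answer: A is at (east=1, north=3) relative to F.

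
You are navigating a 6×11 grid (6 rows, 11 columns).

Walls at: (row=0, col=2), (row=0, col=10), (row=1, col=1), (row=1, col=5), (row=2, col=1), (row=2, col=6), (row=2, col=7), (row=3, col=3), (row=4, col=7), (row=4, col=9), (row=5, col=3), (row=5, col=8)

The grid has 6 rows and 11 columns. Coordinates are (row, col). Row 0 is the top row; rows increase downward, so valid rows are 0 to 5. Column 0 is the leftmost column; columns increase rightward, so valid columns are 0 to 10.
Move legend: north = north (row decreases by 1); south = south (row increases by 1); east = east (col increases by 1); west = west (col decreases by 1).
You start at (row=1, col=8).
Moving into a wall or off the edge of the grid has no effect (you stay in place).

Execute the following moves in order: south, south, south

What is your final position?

Start: (row=1, col=8)
  south (south): (row=1, col=8) -> (row=2, col=8)
  south (south): (row=2, col=8) -> (row=3, col=8)
  south (south): (row=3, col=8) -> (row=4, col=8)
Final: (row=4, col=8)

Answer: Final position: (row=4, col=8)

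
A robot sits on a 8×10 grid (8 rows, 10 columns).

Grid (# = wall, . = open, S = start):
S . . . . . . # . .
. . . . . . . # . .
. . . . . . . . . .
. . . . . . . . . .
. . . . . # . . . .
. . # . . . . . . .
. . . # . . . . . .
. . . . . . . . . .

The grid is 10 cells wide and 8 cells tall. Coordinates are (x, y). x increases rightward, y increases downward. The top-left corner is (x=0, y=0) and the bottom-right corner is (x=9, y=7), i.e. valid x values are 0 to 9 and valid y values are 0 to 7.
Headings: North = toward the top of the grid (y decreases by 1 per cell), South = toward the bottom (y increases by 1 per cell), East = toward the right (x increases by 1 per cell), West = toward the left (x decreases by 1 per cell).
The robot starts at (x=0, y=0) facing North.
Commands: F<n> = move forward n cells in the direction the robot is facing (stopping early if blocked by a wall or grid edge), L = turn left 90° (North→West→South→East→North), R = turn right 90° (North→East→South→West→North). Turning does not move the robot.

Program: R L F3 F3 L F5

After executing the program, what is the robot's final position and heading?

Start: (x=0, y=0), facing North
  R: turn right, now facing East
  L: turn left, now facing North
  F3: move forward 0/3 (blocked), now at (x=0, y=0)
  F3: move forward 0/3 (blocked), now at (x=0, y=0)
  L: turn left, now facing West
  F5: move forward 0/5 (blocked), now at (x=0, y=0)
Final: (x=0, y=0), facing West

Answer: Final position: (x=0, y=0), facing West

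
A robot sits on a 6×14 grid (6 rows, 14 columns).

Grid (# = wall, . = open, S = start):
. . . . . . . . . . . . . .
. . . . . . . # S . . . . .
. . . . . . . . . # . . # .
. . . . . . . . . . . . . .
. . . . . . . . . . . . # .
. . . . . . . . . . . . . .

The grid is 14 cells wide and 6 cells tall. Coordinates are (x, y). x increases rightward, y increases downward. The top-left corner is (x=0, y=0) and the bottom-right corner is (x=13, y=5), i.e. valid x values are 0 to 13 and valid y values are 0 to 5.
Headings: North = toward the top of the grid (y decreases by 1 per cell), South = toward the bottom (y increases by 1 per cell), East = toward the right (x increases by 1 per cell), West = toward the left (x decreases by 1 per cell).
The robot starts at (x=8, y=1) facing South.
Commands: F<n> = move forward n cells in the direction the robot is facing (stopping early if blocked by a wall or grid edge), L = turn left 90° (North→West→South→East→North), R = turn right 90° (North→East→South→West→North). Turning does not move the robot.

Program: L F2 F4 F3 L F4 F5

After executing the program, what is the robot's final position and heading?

Answer: Final position: (x=13, y=0), facing North

Derivation:
Start: (x=8, y=1), facing South
  L: turn left, now facing East
  F2: move forward 2, now at (x=10, y=1)
  F4: move forward 3/4 (blocked), now at (x=13, y=1)
  F3: move forward 0/3 (blocked), now at (x=13, y=1)
  L: turn left, now facing North
  F4: move forward 1/4 (blocked), now at (x=13, y=0)
  F5: move forward 0/5 (blocked), now at (x=13, y=0)
Final: (x=13, y=0), facing North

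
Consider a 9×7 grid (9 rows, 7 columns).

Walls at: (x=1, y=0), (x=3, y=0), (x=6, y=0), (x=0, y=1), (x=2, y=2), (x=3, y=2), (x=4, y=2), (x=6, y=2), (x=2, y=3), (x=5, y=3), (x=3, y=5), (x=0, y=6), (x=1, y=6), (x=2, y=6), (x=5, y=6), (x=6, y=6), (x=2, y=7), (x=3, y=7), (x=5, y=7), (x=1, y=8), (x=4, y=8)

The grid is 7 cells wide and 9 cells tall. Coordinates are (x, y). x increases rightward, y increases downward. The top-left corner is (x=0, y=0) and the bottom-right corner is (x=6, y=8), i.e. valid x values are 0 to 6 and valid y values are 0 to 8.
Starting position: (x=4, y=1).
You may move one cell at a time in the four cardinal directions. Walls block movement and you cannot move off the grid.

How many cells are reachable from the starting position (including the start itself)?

Answer: Reachable cells: 33

Derivation:
BFS flood-fill from (x=4, y=1):
  Distance 0: (x=4, y=1)
  Distance 1: (x=4, y=0), (x=3, y=1), (x=5, y=1)
  Distance 2: (x=5, y=0), (x=2, y=1), (x=6, y=1), (x=5, y=2)
  Distance 3: (x=2, y=0), (x=1, y=1)
  Distance 4: (x=1, y=2)
  Distance 5: (x=0, y=2), (x=1, y=3)
  Distance 6: (x=0, y=3), (x=1, y=4)
  Distance 7: (x=0, y=4), (x=2, y=4), (x=1, y=5)
  Distance 8: (x=3, y=4), (x=0, y=5), (x=2, y=5)
  Distance 9: (x=3, y=3), (x=4, y=4)
  Distance 10: (x=4, y=3), (x=5, y=4), (x=4, y=5)
  Distance 11: (x=6, y=4), (x=5, y=5), (x=4, y=6)
  Distance 12: (x=6, y=3), (x=6, y=5), (x=3, y=6), (x=4, y=7)
Total reachable: 33 (grid has 42 open cells total)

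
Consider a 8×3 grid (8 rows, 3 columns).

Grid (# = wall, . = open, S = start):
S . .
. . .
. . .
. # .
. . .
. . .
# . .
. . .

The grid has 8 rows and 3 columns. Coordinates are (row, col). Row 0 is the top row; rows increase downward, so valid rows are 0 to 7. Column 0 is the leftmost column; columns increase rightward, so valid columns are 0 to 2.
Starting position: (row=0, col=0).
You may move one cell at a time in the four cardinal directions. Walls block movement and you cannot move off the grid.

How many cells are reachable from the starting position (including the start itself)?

Answer: Reachable cells: 22

Derivation:
BFS flood-fill from (row=0, col=0):
  Distance 0: (row=0, col=0)
  Distance 1: (row=0, col=1), (row=1, col=0)
  Distance 2: (row=0, col=2), (row=1, col=1), (row=2, col=0)
  Distance 3: (row=1, col=2), (row=2, col=1), (row=3, col=0)
  Distance 4: (row=2, col=2), (row=4, col=0)
  Distance 5: (row=3, col=2), (row=4, col=1), (row=5, col=0)
  Distance 6: (row=4, col=2), (row=5, col=1)
  Distance 7: (row=5, col=2), (row=6, col=1)
  Distance 8: (row=6, col=2), (row=7, col=1)
  Distance 9: (row=7, col=0), (row=7, col=2)
Total reachable: 22 (grid has 22 open cells total)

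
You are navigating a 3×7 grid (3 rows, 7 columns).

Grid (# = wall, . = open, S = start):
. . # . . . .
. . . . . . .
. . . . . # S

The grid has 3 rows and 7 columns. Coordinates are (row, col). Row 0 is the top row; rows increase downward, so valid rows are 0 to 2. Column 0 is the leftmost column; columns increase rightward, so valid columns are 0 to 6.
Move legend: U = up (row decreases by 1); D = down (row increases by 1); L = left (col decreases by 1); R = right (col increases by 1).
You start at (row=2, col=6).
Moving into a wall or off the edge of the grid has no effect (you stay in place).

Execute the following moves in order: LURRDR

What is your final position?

Start: (row=2, col=6)
  L (left): blocked, stay at (row=2, col=6)
  U (up): (row=2, col=6) -> (row=1, col=6)
  R (right): blocked, stay at (row=1, col=6)
  R (right): blocked, stay at (row=1, col=6)
  D (down): (row=1, col=6) -> (row=2, col=6)
  R (right): blocked, stay at (row=2, col=6)
Final: (row=2, col=6)

Answer: Final position: (row=2, col=6)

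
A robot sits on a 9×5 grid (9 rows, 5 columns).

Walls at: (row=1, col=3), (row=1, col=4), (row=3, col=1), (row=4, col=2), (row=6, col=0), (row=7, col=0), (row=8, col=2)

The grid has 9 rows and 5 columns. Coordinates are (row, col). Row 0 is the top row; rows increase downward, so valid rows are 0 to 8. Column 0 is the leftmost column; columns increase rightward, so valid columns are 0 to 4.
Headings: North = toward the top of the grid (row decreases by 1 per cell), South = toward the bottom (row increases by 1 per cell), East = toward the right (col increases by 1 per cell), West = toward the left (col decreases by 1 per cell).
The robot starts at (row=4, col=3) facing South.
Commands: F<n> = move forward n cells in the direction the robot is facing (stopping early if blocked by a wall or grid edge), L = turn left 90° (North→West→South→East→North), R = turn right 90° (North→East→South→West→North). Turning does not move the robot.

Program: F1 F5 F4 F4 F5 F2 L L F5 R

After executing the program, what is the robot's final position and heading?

Start: (row=4, col=3), facing South
  F1: move forward 1, now at (row=5, col=3)
  F5: move forward 3/5 (blocked), now at (row=8, col=3)
  F4: move forward 0/4 (blocked), now at (row=8, col=3)
  F4: move forward 0/4 (blocked), now at (row=8, col=3)
  F5: move forward 0/5 (blocked), now at (row=8, col=3)
  F2: move forward 0/2 (blocked), now at (row=8, col=3)
  L: turn left, now facing East
  L: turn left, now facing North
  F5: move forward 5, now at (row=3, col=3)
  R: turn right, now facing East
Final: (row=3, col=3), facing East

Answer: Final position: (row=3, col=3), facing East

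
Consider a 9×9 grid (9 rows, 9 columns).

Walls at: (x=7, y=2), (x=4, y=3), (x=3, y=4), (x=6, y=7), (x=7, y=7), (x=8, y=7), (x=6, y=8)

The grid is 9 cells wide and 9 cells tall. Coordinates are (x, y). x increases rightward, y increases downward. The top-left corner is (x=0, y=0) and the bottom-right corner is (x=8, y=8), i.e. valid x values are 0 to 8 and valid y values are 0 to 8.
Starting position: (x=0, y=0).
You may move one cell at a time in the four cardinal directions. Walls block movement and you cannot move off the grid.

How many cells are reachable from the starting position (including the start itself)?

Answer: Reachable cells: 72

Derivation:
BFS flood-fill from (x=0, y=0):
  Distance 0: (x=0, y=0)
  Distance 1: (x=1, y=0), (x=0, y=1)
  Distance 2: (x=2, y=0), (x=1, y=1), (x=0, y=2)
  Distance 3: (x=3, y=0), (x=2, y=1), (x=1, y=2), (x=0, y=3)
  Distance 4: (x=4, y=0), (x=3, y=1), (x=2, y=2), (x=1, y=3), (x=0, y=4)
  Distance 5: (x=5, y=0), (x=4, y=1), (x=3, y=2), (x=2, y=3), (x=1, y=4), (x=0, y=5)
  Distance 6: (x=6, y=0), (x=5, y=1), (x=4, y=2), (x=3, y=3), (x=2, y=4), (x=1, y=5), (x=0, y=6)
  Distance 7: (x=7, y=0), (x=6, y=1), (x=5, y=2), (x=2, y=5), (x=1, y=6), (x=0, y=7)
  Distance 8: (x=8, y=0), (x=7, y=1), (x=6, y=2), (x=5, y=3), (x=3, y=5), (x=2, y=6), (x=1, y=7), (x=0, y=8)
  Distance 9: (x=8, y=1), (x=6, y=3), (x=5, y=4), (x=4, y=5), (x=3, y=6), (x=2, y=7), (x=1, y=8)
  Distance 10: (x=8, y=2), (x=7, y=3), (x=4, y=4), (x=6, y=4), (x=5, y=5), (x=4, y=6), (x=3, y=7), (x=2, y=8)
  Distance 11: (x=8, y=3), (x=7, y=4), (x=6, y=5), (x=5, y=6), (x=4, y=7), (x=3, y=8)
  Distance 12: (x=8, y=4), (x=7, y=5), (x=6, y=6), (x=5, y=7), (x=4, y=8)
  Distance 13: (x=8, y=5), (x=7, y=6), (x=5, y=8)
  Distance 14: (x=8, y=6)
Total reachable: 72 (grid has 74 open cells total)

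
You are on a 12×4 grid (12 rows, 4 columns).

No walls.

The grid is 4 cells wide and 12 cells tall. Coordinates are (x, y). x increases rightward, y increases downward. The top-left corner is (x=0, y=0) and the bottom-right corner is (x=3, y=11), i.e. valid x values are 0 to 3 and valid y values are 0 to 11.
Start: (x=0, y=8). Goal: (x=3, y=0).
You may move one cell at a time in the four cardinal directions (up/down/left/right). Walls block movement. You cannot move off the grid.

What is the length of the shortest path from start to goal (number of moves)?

BFS from (x=0, y=8) until reaching (x=3, y=0):
  Distance 0: (x=0, y=8)
  Distance 1: (x=0, y=7), (x=1, y=8), (x=0, y=9)
  Distance 2: (x=0, y=6), (x=1, y=7), (x=2, y=8), (x=1, y=9), (x=0, y=10)
  Distance 3: (x=0, y=5), (x=1, y=6), (x=2, y=7), (x=3, y=8), (x=2, y=9), (x=1, y=10), (x=0, y=11)
  Distance 4: (x=0, y=4), (x=1, y=5), (x=2, y=6), (x=3, y=7), (x=3, y=9), (x=2, y=10), (x=1, y=11)
  Distance 5: (x=0, y=3), (x=1, y=4), (x=2, y=5), (x=3, y=6), (x=3, y=10), (x=2, y=11)
  Distance 6: (x=0, y=2), (x=1, y=3), (x=2, y=4), (x=3, y=5), (x=3, y=11)
  Distance 7: (x=0, y=1), (x=1, y=2), (x=2, y=3), (x=3, y=4)
  Distance 8: (x=0, y=0), (x=1, y=1), (x=2, y=2), (x=3, y=3)
  Distance 9: (x=1, y=0), (x=2, y=1), (x=3, y=2)
  Distance 10: (x=2, y=0), (x=3, y=1)
  Distance 11: (x=3, y=0)  <- goal reached here
One shortest path (11 moves): (x=0, y=8) -> (x=1, y=8) -> (x=2, y=8) -> (x=3, y=8) -> (x=3, y=7) -> (x=3, y=6) -> (x=3, y=5) -> (x=3, y=4) -> (x=3, y=3) -> (x=3, y=2) -> (x=3, y=1) -> (x=3, y=0)

Answer: Shortest path length: 11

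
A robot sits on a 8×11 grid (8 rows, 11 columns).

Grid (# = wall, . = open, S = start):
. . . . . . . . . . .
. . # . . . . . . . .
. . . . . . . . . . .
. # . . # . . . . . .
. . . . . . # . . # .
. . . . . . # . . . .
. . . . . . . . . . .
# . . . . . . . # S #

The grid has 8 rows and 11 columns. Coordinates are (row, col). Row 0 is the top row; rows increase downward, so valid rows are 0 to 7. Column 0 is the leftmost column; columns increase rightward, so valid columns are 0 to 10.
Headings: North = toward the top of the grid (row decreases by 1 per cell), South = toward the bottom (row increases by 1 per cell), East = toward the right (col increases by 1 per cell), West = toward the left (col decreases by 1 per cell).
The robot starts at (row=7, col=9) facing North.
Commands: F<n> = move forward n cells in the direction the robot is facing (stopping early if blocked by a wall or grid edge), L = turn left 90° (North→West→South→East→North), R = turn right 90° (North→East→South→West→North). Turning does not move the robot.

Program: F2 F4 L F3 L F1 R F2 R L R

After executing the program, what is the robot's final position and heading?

Start: (row=7, col=9), facing North
  F2: move forward 2, now at (row=5, col=9)
  F4: move forward 0/4 (blocked), now at (row=5, col=9)
  L: turn left, now facing West
  F3: move forward 2/3 (blocked), now at (row=5, col=7)
  L: turn left, now facing South
  F1: move forward 1, now at (row=6, col=7)
  R: turn right, now facing West
  F2: move forward 2, now at (row=6, col=5)
  R: turn right, now facing North
  L: turn left, now facing West
  R: turn right, now facing North
Final: (row=6, col=5), facing North

Answer: Final position: (row=6, col=5), facing North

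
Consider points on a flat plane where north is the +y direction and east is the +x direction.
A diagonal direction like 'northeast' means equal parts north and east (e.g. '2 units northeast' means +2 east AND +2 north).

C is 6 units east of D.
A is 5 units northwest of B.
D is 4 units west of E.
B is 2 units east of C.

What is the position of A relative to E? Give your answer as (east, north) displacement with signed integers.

Answer: A is at (east=-1, north=5) relative to E.

Derivation:
Place E at the origin (east=0, north=0).
  D is 4 units west of E: delta (east=-4, north=+0); D at (east=-4, north=0).
  C is 6 units east of D: delta (east=+6, north=+0); C at (east=2, north=0).
  B is 2 units east of C: delta (east=+2, north=+0); B at (east=4, north=0).
  A is 5 units northwest of B: delta (east=-5, north=+5); A at (east=-1, north=5).
Therefore A relative to E: (east=-1, north=5).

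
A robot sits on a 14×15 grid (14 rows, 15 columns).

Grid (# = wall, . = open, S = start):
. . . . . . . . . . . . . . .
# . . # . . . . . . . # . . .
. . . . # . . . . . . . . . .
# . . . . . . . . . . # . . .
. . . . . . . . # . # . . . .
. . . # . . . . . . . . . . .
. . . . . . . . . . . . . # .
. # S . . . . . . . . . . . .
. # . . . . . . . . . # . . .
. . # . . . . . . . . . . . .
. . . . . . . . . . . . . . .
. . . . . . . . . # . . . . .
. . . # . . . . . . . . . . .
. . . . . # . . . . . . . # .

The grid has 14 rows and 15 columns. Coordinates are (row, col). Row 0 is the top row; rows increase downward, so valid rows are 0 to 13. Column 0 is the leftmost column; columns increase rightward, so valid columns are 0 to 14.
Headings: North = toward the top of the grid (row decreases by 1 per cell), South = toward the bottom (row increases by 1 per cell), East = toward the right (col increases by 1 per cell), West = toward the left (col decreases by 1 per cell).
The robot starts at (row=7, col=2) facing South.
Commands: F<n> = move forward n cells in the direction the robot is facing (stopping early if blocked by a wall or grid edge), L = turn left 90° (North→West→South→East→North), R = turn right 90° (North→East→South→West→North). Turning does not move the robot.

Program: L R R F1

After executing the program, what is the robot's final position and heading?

Answer: Final position: (row=7, col=2), facing West

Derivation:
Start: (row=7, col=2), facing South
  L: turn left, now facing East
  R: turn right, now facing South
  R: turn right, now facing West
  F1: move forward 0/1 (blocked), now at (row=7, col=2)
Final: (row=7, col=2), facing West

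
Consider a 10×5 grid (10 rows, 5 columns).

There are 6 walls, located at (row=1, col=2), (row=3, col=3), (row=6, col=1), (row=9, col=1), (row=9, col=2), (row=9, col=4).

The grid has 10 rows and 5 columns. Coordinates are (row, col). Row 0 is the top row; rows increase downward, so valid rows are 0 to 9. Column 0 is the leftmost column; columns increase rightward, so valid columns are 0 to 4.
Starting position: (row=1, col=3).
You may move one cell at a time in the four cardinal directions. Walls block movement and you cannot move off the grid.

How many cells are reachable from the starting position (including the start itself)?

BFS flood-fill from (row=1, col=3):
  Distance 0: (row=1, col=3)
  Distance 1: (row=0, col=3), (row=1, col=4), (row=2, col=3)
  Distance 2: (row=0, col=2), (row=0, col=4), (row=2, col=2), (row=2, col=4)
  Distance 3: (row=0, col=1), (row=2, col=1), (row=3, col=2), (row=3, col=4)
  Distance 4: (row=0, col=0), (row=1, col=1), (row=2, col=0), (row=3, col=1), (row=4, col=2), (row=4, col=4)
  Distance 5: (row=1, col=0), (row=3, col=0), (row=4, col=1), (row=4, col=3), (row=5, col=2), (row=5, col=4)
  Distance 6: (row=4, col=0), (row=5, col=1), (row=5, col=3), (row=6, col=2), (row=6, col=4)
  Distance 7: (row=5, col=0), (row=6, col=3), (row=7, col=2), (row=7, col=4)
  Distance 8: (row=6, col=0), (row=7, col=1), (row=7, col=3), (row=8, col=2), (row=8, col=4)
  Distance 9: (row=7, col=0), (row=8, col=1), (row=8, col=3)
  Distance 10: (row=8, col=0), (row=9, col=3)
  Distance 11: (row=9, col=0)
Total reachable: 44 (grid has 44 open cells total)

Answer: Reachable cells: 44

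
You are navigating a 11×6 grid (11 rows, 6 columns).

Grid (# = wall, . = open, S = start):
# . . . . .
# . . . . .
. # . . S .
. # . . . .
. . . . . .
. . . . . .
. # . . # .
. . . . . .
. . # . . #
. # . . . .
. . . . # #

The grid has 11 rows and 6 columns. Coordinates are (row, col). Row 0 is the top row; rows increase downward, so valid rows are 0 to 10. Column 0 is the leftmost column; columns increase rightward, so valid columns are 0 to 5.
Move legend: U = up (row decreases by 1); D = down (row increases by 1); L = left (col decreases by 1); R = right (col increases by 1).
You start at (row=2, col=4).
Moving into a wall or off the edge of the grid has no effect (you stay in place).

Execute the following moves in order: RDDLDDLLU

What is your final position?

Start: (row=2, col=4)
  R (right): (row=2, col=4) -> (row=2, col=5)
  D (down): (row=2, col=5) -> (row=3, col=5)
  D (down): (row=3, col=5) -> (row=4, col=5)
  L (left): (row=4, col=5) -> (row=4, col=4)
  D (down): (row=4, col=4) -> (row=5, col=4)
  D (down): blocked, stay at (row=5, col=4)
  L (left): (row=5, col=4) -> (row=5, col=3)
  L (left): (row=5, col=3) -> (row=5, col=2)
  U (up): (row=5, col=2) -> (row=4, col=2)
Final: (row=4, col=2)

Answer: Final position: (row=4, col=2)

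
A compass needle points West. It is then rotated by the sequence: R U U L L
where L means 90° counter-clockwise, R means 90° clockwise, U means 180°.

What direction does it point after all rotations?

Start: West
  R (right (90° clockwise)) -> North
  U (U-turn (180°)) -> South
  U (U-turn (180°)) -> North
  L (left (90° counter-clockwise)) -> West
  L (left (90° counter-clockwise)) -> South
Final: South

Answer: Final heading: South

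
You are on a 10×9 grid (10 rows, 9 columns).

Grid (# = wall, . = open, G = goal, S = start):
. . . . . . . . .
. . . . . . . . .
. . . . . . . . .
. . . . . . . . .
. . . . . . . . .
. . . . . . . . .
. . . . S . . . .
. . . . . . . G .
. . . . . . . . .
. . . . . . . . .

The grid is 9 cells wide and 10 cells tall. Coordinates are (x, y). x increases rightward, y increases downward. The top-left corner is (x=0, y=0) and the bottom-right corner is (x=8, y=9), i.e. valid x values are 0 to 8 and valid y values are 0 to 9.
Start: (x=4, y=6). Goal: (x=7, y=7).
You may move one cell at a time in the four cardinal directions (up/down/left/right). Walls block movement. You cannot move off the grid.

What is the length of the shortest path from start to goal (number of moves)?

BFS from (x=4, y=6) until reaching (x=7, y=7):
  Distance 0: (x=4, y=6)
  Distance 1: (x=4, y=5), (x=3, y=6), (x=5, y=6), (x=4, y=7)
  Distance 2: (x=4, y=4), (x=3, y=5), (x=5, y=5), (x=2, y=6), (x=6, y=6), (x=3, y=7), (x=5, y=7), (x=4, y=8)
  Distance 3: (x=4, y=3), (x=3, y=4), (x=5, y=4), (x=2, y=5), (x=6, y=5), (x=1, y=6), (x=7, y=6), (x=2, y=7), (x=6, y=7), (x=3, y=8), (x=5, y=8), (x=4, y=9)
  Distance 4: (x=4, y=2), (x=3, y=3), (x=5, y=3), (x=2, y=4), (x=6, y=4), (x=1, y=5), (x=7, y=5), (x=0, y=6), (x=8, y=6), (x=1, y=7), (x=7, y=7), (x=2, y=8), (x=6, y=8), (x=3, y=9), (x=5, y=9)  <- goal reached here
One shortest path (4 moves): (x=4, y=6) -> (x=5, y=6) -> (x=6, y=6) -> (x=7, y=6) -> (x=7, y=7)

Answer: Shortest path length: 4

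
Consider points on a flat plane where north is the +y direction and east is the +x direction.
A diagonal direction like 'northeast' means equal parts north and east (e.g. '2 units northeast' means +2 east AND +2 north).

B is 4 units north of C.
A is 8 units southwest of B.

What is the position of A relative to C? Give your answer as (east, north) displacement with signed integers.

Answer: A is at (east=-8, north=-4) relative to C.

Derivation:
Place C at the origin (east=0, north=0).
  B is 4 units north of C: delta (east=+0, north=+4); B at (east=0, north=4).
  A is 8 units southwest of B: delta (east=-8, north=-8); A at (east=-8, north=-4).
Therefore A relative to C: (east=-8, north=-4).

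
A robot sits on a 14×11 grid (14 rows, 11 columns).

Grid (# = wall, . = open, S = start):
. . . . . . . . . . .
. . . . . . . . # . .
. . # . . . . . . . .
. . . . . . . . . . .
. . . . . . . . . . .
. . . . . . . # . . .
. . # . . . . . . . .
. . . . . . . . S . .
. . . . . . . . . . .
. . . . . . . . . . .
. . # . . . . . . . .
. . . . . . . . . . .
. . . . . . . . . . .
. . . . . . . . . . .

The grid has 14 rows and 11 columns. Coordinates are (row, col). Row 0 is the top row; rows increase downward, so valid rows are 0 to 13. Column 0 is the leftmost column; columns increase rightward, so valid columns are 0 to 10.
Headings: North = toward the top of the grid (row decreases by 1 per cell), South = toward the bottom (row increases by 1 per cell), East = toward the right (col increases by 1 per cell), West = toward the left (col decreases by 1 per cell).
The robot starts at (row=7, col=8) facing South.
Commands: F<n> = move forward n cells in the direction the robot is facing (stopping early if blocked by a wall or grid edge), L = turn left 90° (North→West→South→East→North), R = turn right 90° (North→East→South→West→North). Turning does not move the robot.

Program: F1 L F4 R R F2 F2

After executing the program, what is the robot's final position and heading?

Start: (row=7, col=8), facing South
  F1: move forward 1, now at (row=8, col=8)
  L: turn left, now facing East
  F4: move forward 2/4 (blocked), now at (row=8, col=10)
  R: turn right, now facing South
  R: turn right, now facing West
  F2: move forward 2, now at (row=8, col=8)
  F2: move forward 2, now at (row=8, col=6)
Final: (row=8, col=6), facing West

Answer: Final position: (row=8, col=6), facing West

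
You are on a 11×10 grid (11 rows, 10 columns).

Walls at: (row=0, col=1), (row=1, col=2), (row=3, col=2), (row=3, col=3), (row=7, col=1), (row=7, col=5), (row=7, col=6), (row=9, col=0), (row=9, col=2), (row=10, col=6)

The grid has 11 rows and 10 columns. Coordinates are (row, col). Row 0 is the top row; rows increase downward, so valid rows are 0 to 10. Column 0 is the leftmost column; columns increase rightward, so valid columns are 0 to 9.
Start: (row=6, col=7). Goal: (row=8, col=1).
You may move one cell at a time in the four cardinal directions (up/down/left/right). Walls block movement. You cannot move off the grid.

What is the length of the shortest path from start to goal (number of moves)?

BFS from (row=6, col=7) until reaching (row=8, col=1):
  Distance 0: (row=6, col=7)
  Distance 1: (row=5, col=7), (row=6, col=6), (row=6, col=8), (row=7, col=7)
  Distance 2: (row=4, col=7), (row=5, col=6), (row=5, col=8), (row=6, col=5), (row=6, col=9), (row=7, col=8), (row=8, col=7)
  Distance 3: (row=3, col=7), (row=4, col=6), (row=4, col=8), (row=5, col=5), (row=5, col=9), (row=6, col=4), (row=7, col=9), (row=8, col=6), (row=8, col=8), (row=9, col=7)
  Distance 4: (row=2, col=7), (row=3, col=6), (row=3, col=8), (row=4, col=5), (row=4, col=9), (row=5, col=4), (row=6, col=3), (row=7, col=4), (row=8, col=5), (row=8, col=9), (row=9, col=6), (row=9, col=8), (row=10, col=7)
  Distance 5: (row=1, col=7), (row=2, col=6), (row=2, col=8), (row=3, col=5), (row=3, col=9), (row=4, col=4), (row=5, col=3), (row=6, col=2), (row=7, col=3), (row=8, col=4), (row=9, col=5), (row=9, col=9), (row=10, col=8)
  Distance 6: (row=0, col=7), (row=1, col=6), (row=1, col=8), (row=2, col=5), (row=2, col=9), (row=3, col=4), (row=4, col=3), (row=5, col=2), (row=6, col=1), (row=7, col=2), (row=8, col=3), (row=9, col=4), (row=10, col=5), (row=10, col=9)
  Distance 7: (row=0, col=6), (row=0, col=8), (row=1, col=5), (row=1, col=9), (row=2, col=4), (row=4, col=2), (row=5, col=1), (row=6, col=0), (row=8, col=2), (row=9, col=3), (row=10, col=4)
  Distance 8: (row=0, col=5), (row=0, col=9), (row=1, col=4), (row=2, col=3), (row=4, col=1), (row=5, col=0), (row=7, col=0), (row=8, col=1), (row=10, col=3)  <- goal reached here
One shortest path (8 moves): (row=6, col=7) -> (row=6, col=6) -> (row=6, col=5) -> (row=6, col=4) -> (row=6, col=3) -> (row=6, col=2) -> (row=7, col=2) -> (row=8, col=2) -> (row=8, col=1)

Answer: Shortest path length: 8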